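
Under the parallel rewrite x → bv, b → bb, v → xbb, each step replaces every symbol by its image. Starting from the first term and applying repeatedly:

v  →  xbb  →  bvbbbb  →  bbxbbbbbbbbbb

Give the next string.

Applying the rule to each of the 13 symbols of bbxbbbbbbbbbb gives the pieces bb bb bv bb bb bb bb bb bb bb bb bb bb, which concatenate to the answer.

bbbbbvbbbbbbbbbbbbbbbbbbbb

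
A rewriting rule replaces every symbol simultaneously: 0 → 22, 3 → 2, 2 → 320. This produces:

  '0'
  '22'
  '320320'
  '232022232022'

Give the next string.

Expanding 232022232022: 2→320, 3→2, 2→320, 0→22, 2→320, 2→320, 2→320, 3→2, 2→320, 0→22, 2→320, 2→320. Concatenated: 320 2 320 22 320 320 320 2 320 22 320 320.

320232022320320320232022320320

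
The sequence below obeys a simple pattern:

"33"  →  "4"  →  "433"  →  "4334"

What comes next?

4334433

Each term (from the third on) is the previous term followed by the one before it: term 3 = 4·33 = 433.
So term 5 is 4334·433.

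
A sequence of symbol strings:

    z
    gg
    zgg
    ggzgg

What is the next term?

zggggzgg

Each term (from the third on) is the two preceding terms concatenated in order: term 3 = z·gg = zgg.
Continuing: zgg · ggzgg gives term 5.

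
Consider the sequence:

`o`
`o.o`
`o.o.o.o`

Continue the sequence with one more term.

Each string is two copies of the previous one joined by '.'.
Doubling o.o.o.o with '.' between the halves:

o.o.o.o.o.o.o.o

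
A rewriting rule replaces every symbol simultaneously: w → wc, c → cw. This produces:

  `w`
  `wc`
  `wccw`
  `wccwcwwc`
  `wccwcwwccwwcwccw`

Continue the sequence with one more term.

φ(wccwcwwccwwcwccw) expands symbol-by-symbol to wc cw cw wc cw wc wc cw cw wc wc cw wc cw cw wc; joining the 16 pieces gives the next term.

wccwcwwccwwcwccwcwwcwccwwccwcwwc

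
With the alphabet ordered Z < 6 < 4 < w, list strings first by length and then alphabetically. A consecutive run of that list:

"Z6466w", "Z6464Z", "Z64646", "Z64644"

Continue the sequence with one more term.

Treat Z64644 as a base-4 numeral over the given alphabet and add one, carrying through any trailing w's.

Z6464w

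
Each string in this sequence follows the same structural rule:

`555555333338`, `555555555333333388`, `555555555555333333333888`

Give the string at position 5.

Reading off run lengths: 5 runs 6, 9, 12; 3 runs 5, 7, 9; 8 runs 1, 2, 3 — each is linear in n, where the shown terms are n = 2, 3, 4.
Setting n = 6 gives 18, 13, 5 characters in each block.

555555555555555555333333333333388888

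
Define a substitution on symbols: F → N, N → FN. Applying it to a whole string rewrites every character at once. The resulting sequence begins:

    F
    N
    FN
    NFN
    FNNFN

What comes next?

Rewriting each symbol of FNNFN: F→N, N→FN, N→FN, F→N, N→FN, which concatenates to N FN FN N FN.

NFNFNNFN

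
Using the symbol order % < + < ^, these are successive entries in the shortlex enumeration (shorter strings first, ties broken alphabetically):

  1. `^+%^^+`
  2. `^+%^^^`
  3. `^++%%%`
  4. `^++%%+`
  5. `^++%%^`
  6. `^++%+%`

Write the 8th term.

^++%+^

Advancing 2 positions from ^++%+% through ^++%+% → ^++%++ reaches term 8.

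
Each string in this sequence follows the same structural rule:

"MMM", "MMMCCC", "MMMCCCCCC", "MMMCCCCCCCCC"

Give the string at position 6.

Every step adds CCC to the end: s(k+1) = s(k)·CCC.
From MMMCCCCCCCCC, 2 further steps: MMMCCCCCCCCC → MMMCCCCCCCCCCCC → (answer).

MMMCCCCCCCCCCCCCCC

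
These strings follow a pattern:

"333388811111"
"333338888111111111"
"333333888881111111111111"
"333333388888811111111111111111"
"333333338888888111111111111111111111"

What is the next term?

333333333888888881111111111111111111111111

Term n consists of n+3 3's, followed by n+2 8's, followed by 4n+1 1's (n = 1, 2, …).
At n = 6 the blocks have lengths 9, 8, 25.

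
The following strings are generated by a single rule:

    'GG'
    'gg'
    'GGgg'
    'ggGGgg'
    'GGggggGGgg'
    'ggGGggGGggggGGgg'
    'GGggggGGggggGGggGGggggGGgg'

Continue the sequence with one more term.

ggGGggGGggggGGggGGggggGGggggGGggGGggggGGgg

Each term (from the third on) is the two preceding terms concatenated in order: term 3 = GG·gg = GGgg.
So term 8 is ggGGggGGggggGGgg·GGggggGGggggGGggGGggggGGgg.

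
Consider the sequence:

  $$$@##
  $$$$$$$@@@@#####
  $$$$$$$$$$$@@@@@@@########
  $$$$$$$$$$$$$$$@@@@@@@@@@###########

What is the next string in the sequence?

Reading off run lengths: $ runs 3, 7, 11, 15; @ runs 1, 4, 7, 10; # runs 2, 5, 8, 11 — each is linear in n (n = 1, 2, …).
Setting n = 5 gives 19, 13, 14 characters in each block.

$$$$$$$$$$$$$$$$$$$@@@@@@@@@@@@@##############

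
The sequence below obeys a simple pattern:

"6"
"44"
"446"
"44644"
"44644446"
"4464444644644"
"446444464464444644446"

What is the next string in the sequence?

4464444644644446444464464444644644

From term 3 onward, concatenate the last term with the second-to-last: 44·6 = 446, 446·44 = 44644, …
So term 8 is 446444464464444644446·4464444644644.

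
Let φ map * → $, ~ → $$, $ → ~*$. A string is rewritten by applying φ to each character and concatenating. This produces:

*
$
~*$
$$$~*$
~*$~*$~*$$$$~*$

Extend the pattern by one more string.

$$$~*$$$$~*$$$$~*$~*$~*$~*$$$$~*$

φ(~*$~*$~*$$$$~*$) expands symbol-by-symbol to $$ $ ~*$ $$ $ ~*$ $$ $ ~*$ ~*$ ~*$ ~*$ $$ $ ~*$; joining the 15 pieces gives the next term.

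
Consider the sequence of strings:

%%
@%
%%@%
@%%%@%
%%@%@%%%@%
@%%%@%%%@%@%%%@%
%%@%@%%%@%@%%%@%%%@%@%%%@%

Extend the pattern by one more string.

This is a Fibonacci-style word recurrence s(k) = s(k−2)·s(k−1): e.g. %%·@% = %%@%.
Continuing: @%%%@%%%@%@%%%@% · %%@%@%%%@%@%%%@%%%@%@%%%@% gives term 8.

@%%%@%%%@%@%%%@%%%@%@%%%@%@%%%@%%%@%@%%%@%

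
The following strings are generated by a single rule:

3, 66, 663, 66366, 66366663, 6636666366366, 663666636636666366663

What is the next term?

Each term (from the third on) is the previous term followed by the one before it: term 3 = 66·3 = 663.
Continuing: 663666636636666366663 · 6636666366366 gives term 8.

6636666366366663666636636666366366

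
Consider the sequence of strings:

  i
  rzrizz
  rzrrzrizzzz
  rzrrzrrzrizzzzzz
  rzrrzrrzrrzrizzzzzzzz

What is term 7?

Every step adds rzr to the front and zz to the end of the previous string.
From rzrrzrrzrrzrizzzzzzzz, 2 further steps: rzrrzrrzrrzrizzzzzzzz → rzrrzrrzrrzrrzrizzzzzzzzzz → (answer).

rzrrzrrzrrzrrzrrzrizzzzzzzzzzzz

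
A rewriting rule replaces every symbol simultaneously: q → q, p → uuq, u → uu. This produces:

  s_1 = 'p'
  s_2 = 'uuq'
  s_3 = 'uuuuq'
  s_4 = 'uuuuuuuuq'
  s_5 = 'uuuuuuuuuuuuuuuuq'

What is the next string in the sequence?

Rewriting the 17 symbols of uuuuuuuuuuuuuuuuq one by one yields uu uu uu uu uu uu uu uu uu uu uu uu uu uu uu uu q; concatenated:

uuuuuuuuuuuuuuuuuuuuuuuuuuuuuuuuq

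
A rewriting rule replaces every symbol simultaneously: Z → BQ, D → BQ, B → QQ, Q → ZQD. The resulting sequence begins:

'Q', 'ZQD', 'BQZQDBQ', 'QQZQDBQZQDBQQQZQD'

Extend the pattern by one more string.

φ(QQZQDBQZQDBQQQZQD) expands symbol-by-symbol to ZQD ZQD BQ ZQD BQ QQ ZQD BQ ZQD BQ QQ ZQD ZQD ZQD BQ ZQD BQ; joining the 17 pieces gives the next term.

ZQDZQDBQZQDBQQQZQDBQZQDBQQQZQDZQDZQDBQZQDBQ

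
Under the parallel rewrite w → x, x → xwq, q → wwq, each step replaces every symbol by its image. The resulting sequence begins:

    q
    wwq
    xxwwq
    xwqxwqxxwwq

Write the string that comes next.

Expanding xwqxwqxxwwq: x→xwq, w→x, q→wwq, x→xwq, w→x, q→wwq, x→xwq, x→xwq, w→x, w→x, q→wwq. Concatenated: xwq x wwq xwq x wwq xwq xwq x x wwq.

xwqxwwqxwqxwwqxwqxwqxxwwq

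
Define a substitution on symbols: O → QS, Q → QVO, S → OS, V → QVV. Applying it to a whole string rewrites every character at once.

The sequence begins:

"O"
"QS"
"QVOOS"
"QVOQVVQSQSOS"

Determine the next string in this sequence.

QVOQVVQSQVOQVVQVVQVOOSQVOOSQSOS

Apply φ to QVOQVVQSQSOS symbol by symbol: Q→QVO, V→QVV, O→QS, Q→QVO, V→QVV, V→QVV, Q→QVO, S→OS, Q→QVO, S→OS, O→QS, S→OS; joined: QVO QVV QS QVO QVV QVV QVO OS QVO OS QS OS.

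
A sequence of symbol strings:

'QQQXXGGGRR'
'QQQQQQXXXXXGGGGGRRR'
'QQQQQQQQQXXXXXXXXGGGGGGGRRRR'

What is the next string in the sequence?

Term n consists of 3n Q's, followed by 3n-1 X's, followed by 2n+1 G's, followed by n+1 R's (n = 1, 2, …).
For the next term, n = 4, so the run lengths are 12, 11, 9, 5.

QQQQQQQQQQQQXXXXXXXXXXXGGGGGGGGGRRRRR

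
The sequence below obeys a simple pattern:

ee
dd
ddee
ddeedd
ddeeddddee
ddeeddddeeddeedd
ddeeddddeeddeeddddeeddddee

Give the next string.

ddeeddddeeddeeddddeeddddeeddeeddddeeddeedd

Each term (from the third on) is the previous term followed by the one before it: term 3 = dd·ee = ddee.
So term 8 is ddeeddddeeddeeddddeeddddee·ddeeddddeeddeedd.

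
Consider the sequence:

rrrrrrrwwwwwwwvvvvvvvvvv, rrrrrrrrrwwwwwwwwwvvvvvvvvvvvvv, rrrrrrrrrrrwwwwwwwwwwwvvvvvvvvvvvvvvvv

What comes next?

Each string has the form r^{2n+1} w^{2n+1} v^{3n+1}, where the shown terms are n = 3, 4, 5.
For the next term, n = 6, so the run lengths are 13, 13, 19.

rrrrrrrrrrrrrwwwwwwwwwwwwwvvvvvvvvvvvvvvvvvvv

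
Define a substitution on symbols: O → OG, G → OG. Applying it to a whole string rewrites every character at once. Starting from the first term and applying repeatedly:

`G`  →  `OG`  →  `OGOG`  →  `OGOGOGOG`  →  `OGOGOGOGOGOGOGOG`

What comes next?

φ(OGOGOGOGOGOGOGOG) expands symbol-by-symbol to OG OG OG OG OG OG OG OG OG OG OG OG OG OG OG OG; joining the 16 pieces gives the next term.

OGOGOGOGOGOGOGOGOGOGOGOGOGOGOGOG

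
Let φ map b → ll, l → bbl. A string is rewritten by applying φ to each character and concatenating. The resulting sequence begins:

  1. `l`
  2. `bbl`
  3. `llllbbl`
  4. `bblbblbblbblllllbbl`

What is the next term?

Applying the rule to each of the 19 symbols of bblbblbblbblllllbbl gives the pieces ll ll bbl ll ll bbl ll ll bbl ll ll bbl bbl bbl bbl bbl ll ll bbl, which concatenate to the answer.

llllbblllllbblllllbblllllbblbblbblbblbblllllbbl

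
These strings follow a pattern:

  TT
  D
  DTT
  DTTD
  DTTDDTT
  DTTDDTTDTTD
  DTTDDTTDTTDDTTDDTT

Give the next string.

Each term (from the third on) is the previous term followed by the one before it: term 3 = D·TT = DTT.
The next term joins DTTDDTTDTTDDTTDDTT and DTTDDTTDTTD.

DTTDDTTDTTDDTTDDTTDTTDDTTDTTD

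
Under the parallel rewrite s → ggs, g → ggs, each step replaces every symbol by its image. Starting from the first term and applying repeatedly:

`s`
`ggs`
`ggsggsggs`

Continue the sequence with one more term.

ggsggsggsggsggsggsggsggsggs

Apply φ to ggsggsggs symbol by symbol: g→ggs, g→ggs, s→ggs, g→ggs, g→ggs, s→ggs, g→ggs, g→ggs, s→ggs; joined: ggs ggs ggs ggs ggs ggs ggs ggs ggs.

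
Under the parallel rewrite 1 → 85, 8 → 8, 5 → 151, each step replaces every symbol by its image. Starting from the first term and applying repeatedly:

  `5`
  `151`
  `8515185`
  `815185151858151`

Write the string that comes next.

8851518581518515185815188515185

Applying the rule to each of the 15 symbols of 815185151858151 gives the pieces 8 85 151 85 8 151 85 151 85 8 151 8 85 151 85, which concatenate to the answer.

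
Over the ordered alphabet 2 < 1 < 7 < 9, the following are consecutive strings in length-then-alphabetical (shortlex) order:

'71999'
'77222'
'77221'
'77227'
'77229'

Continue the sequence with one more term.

77212

Treat 77229 as a base-4 numeral over the given alphabet and add one, carrying through any trailing 9's.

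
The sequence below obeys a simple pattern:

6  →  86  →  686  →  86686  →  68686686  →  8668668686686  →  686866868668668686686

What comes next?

8668668686686686866868668668686686

From term 3 onward, concatenate the second-to-last term with the last: 6·86 = 686, 86·686 = 86686, …
The next term joins 8668668686686 and 686866868668668686686.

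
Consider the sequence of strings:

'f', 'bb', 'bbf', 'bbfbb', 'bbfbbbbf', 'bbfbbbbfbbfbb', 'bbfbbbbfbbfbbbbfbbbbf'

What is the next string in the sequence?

Each term (from the third on) is the previous term followed by the one before it: term 3 = bb·f = bbf.
Continuing: bbfbbbbfbbfbbbbfbbbbf · bbfbbbbfbbfbb gives term 8.

bbfbbbbfbbfbbbbfbbbbfbbfbbbbfbbfbb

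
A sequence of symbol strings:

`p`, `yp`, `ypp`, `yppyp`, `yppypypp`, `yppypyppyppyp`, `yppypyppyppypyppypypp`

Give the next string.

yppypyppyppypyppypyppyppypyppyppyp

This is a Fibonacci-style word recurrence s(k) = s(k−1)·s(k−2): e.g. yp·p = ypp.
So term 8 is yppypyppyppypyppypypp·yppypyppyppyp.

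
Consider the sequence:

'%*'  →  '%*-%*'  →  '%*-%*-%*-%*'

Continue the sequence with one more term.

Each string is two copies of the previous one joined by '-'.
So the next term is two copies of %*-%*-%*-%* with '-' between the halves.

%*-%*-%*-%*-%*-%*-%*-%*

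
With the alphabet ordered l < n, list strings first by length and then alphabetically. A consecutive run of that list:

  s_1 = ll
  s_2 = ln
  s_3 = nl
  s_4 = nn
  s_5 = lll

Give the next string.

The successor of lll increments the rightmost position that isn't already n and resets every position after it to l.

lln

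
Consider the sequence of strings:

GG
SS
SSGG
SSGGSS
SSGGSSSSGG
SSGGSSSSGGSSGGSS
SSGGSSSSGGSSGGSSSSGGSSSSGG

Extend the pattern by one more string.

SSGGSSSSGGSSGGSSSSGGSSSSGGSSGGSSSSGGSSGGSS

From term 3 onward, concatenate the last term with the second-to-last: SS·GG = SSGG, SSGG·SS = SSGGSS, …
Continuing: SSGGSSSSGGSSGGSSSSGGSSSSGG · SSGGSSSSGGSSGGSS gives term 8.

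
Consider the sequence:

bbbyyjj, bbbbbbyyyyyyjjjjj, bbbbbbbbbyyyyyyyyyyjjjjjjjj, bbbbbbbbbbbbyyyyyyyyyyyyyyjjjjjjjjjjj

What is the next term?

The n-th term is 3n b's then 4n-2 y's then 3n-1 j's (n = 1, 2, …).
For the next term, n = 5, so the run lengths are 15, 18, 14.

bbbbbbbbbbbbbbbyyyyyyyyyyyyyyyyyyjjjjjjjjjjjjjj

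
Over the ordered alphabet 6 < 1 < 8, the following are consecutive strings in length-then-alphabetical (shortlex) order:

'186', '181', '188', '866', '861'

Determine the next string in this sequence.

868

The successor of 861 increments the rightmost position that isn't already 8 and resets every position after it to 6.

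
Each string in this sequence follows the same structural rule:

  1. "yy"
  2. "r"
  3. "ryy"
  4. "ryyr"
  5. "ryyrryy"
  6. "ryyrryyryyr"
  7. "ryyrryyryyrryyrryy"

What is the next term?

ryyrryyryyrryyrryyryyrryyryyr

This is a Fibonacci-style word recurrence s(k) = s(k−1)·s(k−2): e.g. r·yy = ryy.
So term 8 is ryyrryyryyrryyrryy·ryyrryyryyr.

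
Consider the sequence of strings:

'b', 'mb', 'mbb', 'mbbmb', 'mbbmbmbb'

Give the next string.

Each term (from the third on) is the previous term followed by the one before it: term 3 = mb·b = mbb.
Continuing: mbbmbmbb · mbbmb gives term 6.

mbbmbmbbmbbmb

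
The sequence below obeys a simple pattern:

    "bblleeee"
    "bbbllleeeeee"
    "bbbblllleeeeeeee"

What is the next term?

bbbbbllllleeeeeeeeee

The n-th term is n b's then n l's then 2n e's, where the shown terms are n = 2, 3, 4.
At n = 5 the blocks have lengths 5, 5, 10.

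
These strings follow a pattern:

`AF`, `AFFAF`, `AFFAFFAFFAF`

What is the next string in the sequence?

s(k+1) = s(k)·F·s(k) — each term doubles the last with 'F' between the halves.
One more doubling of AFFAFFAFFAF gives the answer.

AFFAFFAFFAFFAFFAFFAFFAF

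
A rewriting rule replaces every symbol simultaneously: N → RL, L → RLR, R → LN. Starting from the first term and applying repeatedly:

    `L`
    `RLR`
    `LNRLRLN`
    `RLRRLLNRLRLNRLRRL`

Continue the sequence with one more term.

LNRLRLNLNRLRRLRRLLNRLRLNRLRRLLNRLRLNLNRLR

Replace each of the 17 characters of RLRRLLNRLRLNRLRRL in place — LN RLR LN LN RLR RLR RL LN RLR LN RLR RL LN RLR LN LN RLR — and concatenate.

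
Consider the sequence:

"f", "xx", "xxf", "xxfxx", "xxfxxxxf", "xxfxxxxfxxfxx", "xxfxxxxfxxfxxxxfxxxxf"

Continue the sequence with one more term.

This is a Fibonacci-style word recurrence s(k) = s(k−1)·s(k−2): e.g. xx·f = xxf.
Continuing: xxfxxxxfxxfxxxxfxxxxf · xxfxxxxfxxfxx gives term 8.

xxfxxxxfxxfxxxxfxxxxfxxfxxxxfxxfxx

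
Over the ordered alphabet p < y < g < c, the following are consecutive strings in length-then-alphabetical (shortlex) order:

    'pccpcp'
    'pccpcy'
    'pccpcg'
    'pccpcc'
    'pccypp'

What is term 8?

pccypc

Advancing 3 positions from pccypp through pccypp → pccypy → pccypg reaches term 8.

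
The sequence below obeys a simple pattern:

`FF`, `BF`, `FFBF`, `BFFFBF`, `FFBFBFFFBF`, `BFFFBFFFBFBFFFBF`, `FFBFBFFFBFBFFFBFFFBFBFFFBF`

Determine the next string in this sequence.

Each term (from the third on) is the two preceding terms concatenated in order: term 3 = FF·BF = FFBF.
So term 8 is BFFFBFFFBFBFFFBF·FFBFBFFFBFBFFFBFFFBFBFFFBF.

BFFFBFFFBFBFFFBFFFBFBFFFBFBFFFBFFFBFBFFFBF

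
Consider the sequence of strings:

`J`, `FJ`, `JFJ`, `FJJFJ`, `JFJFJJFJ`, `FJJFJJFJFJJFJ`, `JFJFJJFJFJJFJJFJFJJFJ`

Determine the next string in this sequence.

FJJFJJFJFJJFJJFJFJJFJFJJFJJFJFJJFJ

Each term (from the third on) is the two preceding terms concatenated in order: term 3 = J·FJ = JFJ.
Continuing: FJJFJJFJFJJFJ · JFJFJJFJFJJFJJFJFJJFJ gives term 8.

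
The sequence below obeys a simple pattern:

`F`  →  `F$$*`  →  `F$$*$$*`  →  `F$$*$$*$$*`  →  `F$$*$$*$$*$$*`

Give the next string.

Every step adds $$* to the end: s(k+1) = s(k)·$$*.
So the next term is F$$*$$*$$*$$*·$$*.

F$$*$$*$$*$$*$$*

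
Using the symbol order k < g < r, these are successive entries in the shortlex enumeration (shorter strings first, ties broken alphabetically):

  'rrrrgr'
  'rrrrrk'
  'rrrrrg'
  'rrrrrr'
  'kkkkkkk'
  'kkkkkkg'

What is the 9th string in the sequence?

kkkkkgg

Stepping forward 3 times from kkkkkkg: kkkkkkg → kkkkkkr → kkkkkgk, then the target.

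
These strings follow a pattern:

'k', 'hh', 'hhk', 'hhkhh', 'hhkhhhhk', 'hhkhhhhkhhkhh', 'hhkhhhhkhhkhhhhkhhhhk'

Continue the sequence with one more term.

Each term (from the third on) is the previous term followed by the one before it: term 3 = hh·k = hhk.
Continuing: hhkhhhhkhhkhhhhkhhhhk · hhkhhhhkhhkhh gives term 8.

hhkhhhhkhhkhhhhkhhhhkhhkhhhhkhhkhh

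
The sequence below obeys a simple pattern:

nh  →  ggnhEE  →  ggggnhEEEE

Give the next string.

Every step adds gg to the front and EE to the end of the previous string.
Applying this once more to ggggnhEEEE:

ggggggnhEEEEEE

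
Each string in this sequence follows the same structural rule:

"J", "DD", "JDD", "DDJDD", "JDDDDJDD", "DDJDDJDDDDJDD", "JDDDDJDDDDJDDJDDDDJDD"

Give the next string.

From term 3 onward, concatenate the second-to-last term with the last: J·DD = JDD, DD·JDD = DDJDD, …
So term 8 is DDJDDJDDDDJDD·JDDDDJDDDDJDDJDDDDJDD.

DDJDDJDDDDJDDJDDDDJDDDDJDDJDDDDJDD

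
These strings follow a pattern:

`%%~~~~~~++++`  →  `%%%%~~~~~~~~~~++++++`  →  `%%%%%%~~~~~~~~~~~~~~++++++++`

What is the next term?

%%%%%%%%~~~~~~~~~~~~~~~~~~++++++++++

Term n consists of 2n %'s, followed by 4n+2 ~'s, followed by 2n+2 +'s (n = 1, 2, …).
At n = 4 the blocks have lengths 8, 18, 10.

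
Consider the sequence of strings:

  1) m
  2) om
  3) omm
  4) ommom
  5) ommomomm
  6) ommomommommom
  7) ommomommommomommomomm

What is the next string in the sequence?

This is a Fibonacci-style word recurrence s(k) = s(k−1)·s(k−2): e.g. om·m = omm.
Continuing: ommomommommomommomomm · ommomommommom gives term 8.

ommomommommomommomommommomommommom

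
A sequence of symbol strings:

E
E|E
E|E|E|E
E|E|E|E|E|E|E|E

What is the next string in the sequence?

E|E|E|E|E|E|E|E|E|E|E|E|E|E|E|E

s(k+1) = s(k)·|·s(k) — each term doubles the last with '|' between the halves.
So the next term is two copies of E|E|E|E|E|E|E|E with '|' between the halves.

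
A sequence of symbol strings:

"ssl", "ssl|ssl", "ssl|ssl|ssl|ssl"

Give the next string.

Each string is two copies of the previous one joined by '|'.
Doubling ssl|ssl|ssl|ssl with '|' between the halves:

ssl|ssl|ssl|ssl|ssl|ssl|ssl|ssl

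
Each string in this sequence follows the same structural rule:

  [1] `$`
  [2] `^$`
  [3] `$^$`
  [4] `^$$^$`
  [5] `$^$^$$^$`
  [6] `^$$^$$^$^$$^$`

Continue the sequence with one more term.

$^$^$$^$^$$^$$^$^$$^$

Each term (from the third on) is the two preceding terms concatenated in order: term 3 = $·^$ = $^$.
So term 7 is $^$^$$^$·^$$^$$^$^$$^$.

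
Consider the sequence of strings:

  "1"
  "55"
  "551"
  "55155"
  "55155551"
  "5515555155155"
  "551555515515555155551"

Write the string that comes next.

5515555155155551555515515555155155

From term 3 onward, concatenate the last term with the second-to-last: 55·1 = 551, 551·55 = 55155, …
The next term joins 551555515515555155551 and 5515555155155.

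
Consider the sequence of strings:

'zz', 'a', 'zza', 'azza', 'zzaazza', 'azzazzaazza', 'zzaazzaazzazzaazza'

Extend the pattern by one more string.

azzazzaazzazzaazzaazzazzaazza

This is a Fibonacci-style word recurrence s(k) = s(k−2)·s(k−1): e.g. zz·a = zza.
So term 8 is azzazzaazza·zzaazzaazzazzaazza.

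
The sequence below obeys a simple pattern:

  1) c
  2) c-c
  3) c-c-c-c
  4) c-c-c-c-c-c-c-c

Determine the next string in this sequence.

c-c-c-c-c-c-c-c-c-c-c-c-c-c-c-c

s(k+1) = s(k)·-·s(k) — each term doubles the last with '-' between the halves.
One more doubling of c-c-c-c-c-c-c-c gives the answer.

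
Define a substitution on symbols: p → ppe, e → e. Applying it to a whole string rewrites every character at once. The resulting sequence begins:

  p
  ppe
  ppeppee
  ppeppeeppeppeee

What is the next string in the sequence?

Applying the rule to each of the 15 symbols of ppeppeeppeppeee gives the pieces ppe ppe e ppe ppe e e ppe ppe e ppe ppe e e e, which concatenate to the answer.

ppeppeeppeppeeeppeppeeppeppeeee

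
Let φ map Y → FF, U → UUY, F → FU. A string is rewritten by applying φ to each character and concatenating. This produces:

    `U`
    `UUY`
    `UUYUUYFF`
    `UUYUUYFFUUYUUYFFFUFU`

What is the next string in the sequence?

UUYUUYFFUUYUUYFFFUFUUUYUUYFFUUYUUYFFFUFUFUUUYFUUUY

Replace each of the 20 characters of UUYUUYFFUUYUUYFFFUFU in place — UUY UUY FF UUY UUY FF FU FU UUY UUY FF UUY UUY FF FU FU FU UUY FU UUY — and concatenate.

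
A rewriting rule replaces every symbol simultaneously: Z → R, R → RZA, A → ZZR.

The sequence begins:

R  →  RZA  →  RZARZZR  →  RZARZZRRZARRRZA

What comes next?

Replace each of the 15 characters of RZARZZRRZARRRZA in place — RZA R ZZR RZA R R RZA RZA R ZZR RZA RZA RZA R ZZR — and concatenate.

RZARZZRRZARRRZARZARZZRRZARZARZARZZR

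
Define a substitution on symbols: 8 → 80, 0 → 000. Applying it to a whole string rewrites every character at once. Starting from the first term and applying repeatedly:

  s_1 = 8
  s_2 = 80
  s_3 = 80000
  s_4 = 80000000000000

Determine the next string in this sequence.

Rewriting the 14 symbols of 80000000000000 one by one yields 80 000 000 000 000 000 000 000 000 000 000 000 000 000; concatenated:

80000000000000000000000000000000000000000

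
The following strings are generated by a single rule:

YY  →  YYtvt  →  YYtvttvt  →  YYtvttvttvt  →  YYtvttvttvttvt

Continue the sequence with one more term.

Every step adds tvt to the end: s(k+1) = s(k)·tvt.
One more step from YYtvttvttvttvt gives the answer.

YYtvttvttvttvttvt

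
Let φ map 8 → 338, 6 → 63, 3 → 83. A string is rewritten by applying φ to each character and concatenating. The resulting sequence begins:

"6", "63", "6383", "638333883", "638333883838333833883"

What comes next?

Rewriting the 21 symbols of 638333883838333833883 one by one yields 63 83 338 83 83 83 338 338 83 338 83 338 83 83 83 338 83 83 338 338 83; concatenated:

63833388383833383388333883338838383338838333833883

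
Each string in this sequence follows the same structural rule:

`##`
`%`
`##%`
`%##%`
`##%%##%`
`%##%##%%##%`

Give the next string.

Each term (from the third on) is the two preceding terms concatenated in order: term 3 = ##·% = ##%.
The next term joins ##%%##% and %##%##%%##%.

##%%##%%##%##%%##%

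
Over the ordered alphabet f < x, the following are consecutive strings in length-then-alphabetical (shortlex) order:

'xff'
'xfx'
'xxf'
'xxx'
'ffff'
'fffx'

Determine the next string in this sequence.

ffxf

Treat fffx as a base-2 numeral over the given alphabet and add one, carrying through any trailing x's.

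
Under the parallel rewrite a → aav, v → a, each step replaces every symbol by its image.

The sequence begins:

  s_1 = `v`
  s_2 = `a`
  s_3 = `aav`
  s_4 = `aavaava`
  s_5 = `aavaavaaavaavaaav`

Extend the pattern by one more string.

Replace each of the 17 characters of aavaavaaavaavaaav in place — aav aav a aav aav a aav aav aav a aav aav a aav aav aav a — and concatenate.

aavaavaaavaavaaavaavaavaaavaavaaavaavaava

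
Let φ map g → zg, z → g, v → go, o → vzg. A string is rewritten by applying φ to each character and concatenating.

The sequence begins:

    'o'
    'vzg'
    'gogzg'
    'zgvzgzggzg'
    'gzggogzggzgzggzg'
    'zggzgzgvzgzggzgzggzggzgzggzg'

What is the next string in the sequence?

gzgzggzggzggogzggzgzggzggzgzggzgzggzggzgzggzg

Applying the rule to each of the 28 symbols of zggzgzgvzgzggzgzggzggzgzggzg gives the pieces g zg zg g zg g zg go g zg g zg zg g zg g zg zg g zg zg g zg g zg zg g zg, which concatenate to the answer.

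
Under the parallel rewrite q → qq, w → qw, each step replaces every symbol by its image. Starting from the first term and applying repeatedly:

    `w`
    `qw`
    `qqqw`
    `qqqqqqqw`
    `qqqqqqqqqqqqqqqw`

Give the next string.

qqqqqqqqqqqqqqqqqqqqqqqqqqqqqqqw

Replace each of the 16 characters of qqqqqqqqqqqqqqqw in place — qq qq qq qq qq qq qq qq qq qq qq qq qq qq qq qw — and concatenate.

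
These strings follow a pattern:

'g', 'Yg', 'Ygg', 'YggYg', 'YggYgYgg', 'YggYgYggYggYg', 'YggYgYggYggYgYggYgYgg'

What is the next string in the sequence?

This is a Fibonacci-style word recurrence s(k) = s(k−1)·s(k−2): e.g. Yg·g = Ygg.
The next term joins YggYgYggYggYgYggYgYgg and YggYgYggYggYg.

YggYgYggYggYgYggYgYggYggYgYggYggYg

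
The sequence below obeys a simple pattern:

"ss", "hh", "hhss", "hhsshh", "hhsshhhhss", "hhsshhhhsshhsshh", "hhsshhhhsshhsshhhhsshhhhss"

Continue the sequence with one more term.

hhsshhhhsshhsshhhhsshhhhsshhsshhhhsshhsshh

Each term (from the third on) is the previous term followed by the one before it: term 3 = hh·ss = hhss.
Continuing: hhsshhhhsshhsshhhhsshhhhss · hhsshhhhsshhsshh gives term 8.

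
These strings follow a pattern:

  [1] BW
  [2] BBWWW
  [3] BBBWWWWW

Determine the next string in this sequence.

The n-th term is n B's then 2n-1 W's (n = 1, 2, …).
At n = 4 the blocks have lengths 4, 7.

BBBBWWWWWWW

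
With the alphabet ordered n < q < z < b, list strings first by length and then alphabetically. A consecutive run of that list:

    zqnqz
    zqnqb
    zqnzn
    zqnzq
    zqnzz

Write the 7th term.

zqnbn

Advancing 2 positions from zqnzz through zqnzz → zqnzb reaches term 7.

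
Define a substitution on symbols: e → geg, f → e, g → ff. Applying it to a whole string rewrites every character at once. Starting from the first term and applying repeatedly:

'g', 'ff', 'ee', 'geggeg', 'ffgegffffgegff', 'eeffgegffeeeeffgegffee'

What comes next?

geggegeeffgegffeegeggeggeggegeeffgegffeegeggeg

φ(eeffgegffeeeeffgegffee) expands symbol-by-symbol to geg geg e e ff geg ff e e geg geg geg geg e e ff geg ff e e geg geg; joining the 22 pieces gives the next term.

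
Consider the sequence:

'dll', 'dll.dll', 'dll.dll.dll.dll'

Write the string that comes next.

s(k+1) = s(k)·.·s(k) — each term doubles the last with '.' between the halves.
So the next term is two copies of dll.dll.dll.dll with '.' between the halves.

dll.dll.dll.dll.dll.dll.dll.dll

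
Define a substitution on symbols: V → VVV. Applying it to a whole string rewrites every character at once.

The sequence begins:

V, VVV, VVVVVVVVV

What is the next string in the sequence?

Expanding VVVVVVVVV: V→VVV, V→VVV, V→VVV, V→VVV, V→VVV, V→VVV, V→VVV, V→VVV, V→VVV. Concatenated: VVV VVV VVV VVV VVV VVV VVV VVV VVV.

VVVVVVVVVVVVVVVVVVVVVVVVVVV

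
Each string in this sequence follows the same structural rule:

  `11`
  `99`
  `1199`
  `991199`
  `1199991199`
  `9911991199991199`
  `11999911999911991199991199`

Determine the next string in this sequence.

991199119999119911999911999911991199991199

Each term (from the third on) is the two preceding terms concatenated in order: term 3 = 11·99 = 1199.
The next term joins 9911991199991199 and 11999911999911991199991199.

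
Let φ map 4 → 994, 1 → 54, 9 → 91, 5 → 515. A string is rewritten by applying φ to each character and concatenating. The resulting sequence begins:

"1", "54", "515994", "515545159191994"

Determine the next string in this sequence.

Rewriting the 15 symbols of 515545159191994 one by one yields 515 54 515 515 994 515 54 515 91 54 91 54 91 91 994; concatenated:

5155451551599451554515915491549191994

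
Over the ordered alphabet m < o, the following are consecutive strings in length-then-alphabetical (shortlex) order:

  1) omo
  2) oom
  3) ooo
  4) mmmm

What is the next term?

The successor of mmmm increments the rightmost position that isn't already o and resets every position after it to m.

mmmo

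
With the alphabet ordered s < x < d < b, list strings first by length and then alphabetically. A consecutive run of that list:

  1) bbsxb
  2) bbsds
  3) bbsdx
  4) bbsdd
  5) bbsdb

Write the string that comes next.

The successor of bbsdb increments the rightmost position that isn't already b and resets every position after it to s.

bbsbs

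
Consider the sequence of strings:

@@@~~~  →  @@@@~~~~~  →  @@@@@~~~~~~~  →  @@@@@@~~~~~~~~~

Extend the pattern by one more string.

The n-th term is n+1 @'s then 2n-1 ~'s, where the shown terms are n = 2, 3, 4, 5.
Setting n = 6 gives 7, 11 characters in each block.

@@@@@@@~~~~~~~~~~~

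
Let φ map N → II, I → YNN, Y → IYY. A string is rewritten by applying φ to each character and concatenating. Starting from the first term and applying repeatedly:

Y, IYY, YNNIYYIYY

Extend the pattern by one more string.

Apply φ to YNNIYYIYY symbol by symbol: Y→IYY, N→II, N→II, I→YNN, Y→IYY, Y→IYY, I→YNN, Y→IYY, Y→IYY; joined: IYY II II YNN IYY IYY YNN IYY IYY.

IYYIIIIYNNIYYIYYYNNIYYIYY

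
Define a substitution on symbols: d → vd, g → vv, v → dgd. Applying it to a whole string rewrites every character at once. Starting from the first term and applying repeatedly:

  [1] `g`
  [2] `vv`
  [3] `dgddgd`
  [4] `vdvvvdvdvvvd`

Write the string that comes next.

dgdvddgddgddgdvddgdvddgddgddgdvd

Expanding vdvvvdvdvvvd: v→dgd, d→vd, v→dgd, v→dgd, v→dgd, d→vd, v→dgd, d→vd, v→dgd, v→dgd, v→dgd, d→vd. Concatenated: dgd vd dgd dgd dgd vd dgd vd dgd dgd dgd vd.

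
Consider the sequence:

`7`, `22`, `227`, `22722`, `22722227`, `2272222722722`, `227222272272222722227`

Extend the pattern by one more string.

Each term (from the third on) is the previous term followed by the one before it: term 3 = 22·7 = 227.
The next term joins 227222272272222722227 and 2272222722722.

2272222722722227222272272222722722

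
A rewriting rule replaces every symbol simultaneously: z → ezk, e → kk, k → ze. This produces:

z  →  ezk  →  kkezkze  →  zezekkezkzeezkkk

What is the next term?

Rewriting the 16 symbols of zezekkezkzeezkkk one by one yields ezk kk ezk kk ze ze kk ezk ze ezk kk kk ezk ze ze ze; concatenated:

ezkkkezkkkzezekkezkzeezkkkkkezkzezeze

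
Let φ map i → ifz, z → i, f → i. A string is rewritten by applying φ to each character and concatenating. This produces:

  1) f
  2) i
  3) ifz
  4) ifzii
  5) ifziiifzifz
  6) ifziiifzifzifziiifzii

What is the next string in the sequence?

Applying the rule to each of the 21 symbols of ifziiifzifzifziiifzii gives the pieces ifz i i ifz ifz ifz i i ifz i i ifz i i ifz ifz ifz i i ifz ifz, which concatenate to the answer.

ifziiifzifzifziiifziiifziiifzifzifziiifzifz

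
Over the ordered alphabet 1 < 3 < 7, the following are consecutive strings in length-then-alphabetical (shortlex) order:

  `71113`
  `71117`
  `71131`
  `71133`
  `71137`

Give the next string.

The successor of 71137 increments the rightmost position that isn't already 7 and resets every position after it to 1.

71171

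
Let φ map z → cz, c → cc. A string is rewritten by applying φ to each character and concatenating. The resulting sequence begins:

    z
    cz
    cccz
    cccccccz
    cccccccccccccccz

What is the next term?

Rewriting the 16 symbols of cccccccccccccccz one by one yields cc cc cc cc cc cc cc cc cc cc cc cc cc cc cc cz; concatenated:

cccccccccccccccccccccccccccccccz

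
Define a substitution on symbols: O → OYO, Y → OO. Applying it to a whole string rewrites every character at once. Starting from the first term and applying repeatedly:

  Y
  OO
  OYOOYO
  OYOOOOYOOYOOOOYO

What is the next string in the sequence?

Rewriting the 16 symbols of OYOOOOYOOYOOOOYO one by one yields OYO OO OYO OYO OYO OYO OO OYO OYO OO OYO OYO OYO OYO OO OYO; concatenated:

OYOOOOYOOYOOYOOYOOOOYOOYOOOOYOOYOOYOOYOOOOYO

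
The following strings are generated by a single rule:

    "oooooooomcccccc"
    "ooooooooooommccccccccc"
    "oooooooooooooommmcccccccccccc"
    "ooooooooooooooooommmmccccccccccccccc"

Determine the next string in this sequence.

oooooooooooooooooooommmmmcccccccccccccccccc

Reading off run lengths: o runs 8, 11, 14, 17; m runs 1, 2, 3, 4; c runs 6, 9, 12, 15 — each is linear in n, where the shown terms are n = 2, 3, 4, 5.
Setting n = 6 gives 20, 5, 18 characters in each block.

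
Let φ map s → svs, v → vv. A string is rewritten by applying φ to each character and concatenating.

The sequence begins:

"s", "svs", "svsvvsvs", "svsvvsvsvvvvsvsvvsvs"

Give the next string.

Rewriting the 20 symbols of svsvvsvsvvvvsvsvvsvs one by one yields svs vv svs vv vv svs vv svs vv vv vv vv svs vv svs vv vv svs vv svs; concatenated:

svsvvsvsvvvvsvsvvsvsvvvvvvvvsvsvvsvsvvvvsvsvvsvs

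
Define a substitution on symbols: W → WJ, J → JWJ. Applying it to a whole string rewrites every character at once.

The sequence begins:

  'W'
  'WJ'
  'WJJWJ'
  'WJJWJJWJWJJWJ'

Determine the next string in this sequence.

φ(WJJWJJWJWJJWJ) expands symbol-by-symbol to WJ JWJ JWJ WJ JWJ JWJ WJ JWJ WJ JWJ JWJ WJ JWJ; joining the 13 pieces gives the next term.

WJJWJJWJWJJWJJWJWJJWJWJJWJJWJWJJWJ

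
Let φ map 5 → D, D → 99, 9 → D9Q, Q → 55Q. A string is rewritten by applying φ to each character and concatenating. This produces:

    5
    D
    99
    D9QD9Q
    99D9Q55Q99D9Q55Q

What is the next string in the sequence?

Applying the rule to each of the 16 symbols of 99D9Q55Q99D9Q55Q gives the pieces D9Q D9Q 99 D9Q 55Q D D 55Q D9Q D9Q 99 D9Q 55Q D D 55Q, which concatenate to the answer.

D9QD9Q99D9Q55QDD55QD9QD9Q99D9Q55QDD55Q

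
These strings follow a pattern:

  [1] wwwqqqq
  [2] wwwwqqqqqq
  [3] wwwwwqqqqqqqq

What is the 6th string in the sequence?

wwwwwwwwqqqqqqqqqqqqqq

The n-th term is n+2 w's then 2n+2 q's (n = 1, 2, …).
For term 6, n = 6, so the run lengths are 8, 14.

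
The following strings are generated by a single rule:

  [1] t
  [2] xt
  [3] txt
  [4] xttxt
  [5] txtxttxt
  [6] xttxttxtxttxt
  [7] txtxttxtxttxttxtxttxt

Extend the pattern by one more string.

xttxttxtxttxttxtxttxtxttxttxtxttxt

Each term (from the third on) is the two preceding terms concatenated in order: term 3 = t·xt = txt.
So term 8 is xttxttxtxttxt·txtxttxtxttxttxtxttxt.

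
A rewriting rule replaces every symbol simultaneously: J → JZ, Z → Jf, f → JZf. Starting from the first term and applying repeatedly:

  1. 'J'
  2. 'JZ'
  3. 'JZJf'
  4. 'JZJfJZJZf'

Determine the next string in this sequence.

Apply φ to JZJfJZJZf symbol by symbol: J→JZ, Z→Jf, J→JZ, f→JZf, J→JZ, Z→Jf, J→JZ, Z→Jf, f→JZf; joined: JZ Jf JZ JZf JZ Jf JZ Jf JZf.

JZJfJZJZfJZJfJZJfJZf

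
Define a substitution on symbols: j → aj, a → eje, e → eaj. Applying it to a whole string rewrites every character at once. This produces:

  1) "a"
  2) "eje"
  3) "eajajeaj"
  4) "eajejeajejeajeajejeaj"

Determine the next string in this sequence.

Rewriting the 21 symbols of eajejeajejeajeajejeaj one by one yields eaj eje aj eaj aj eaj eje aj eaj aj eaj eje aj eaj eje aj eaj aj eaj eje aj; concatenated:

eajejeajeajajeajejeajeajajeajejeajeajejeajeajajeajejeaj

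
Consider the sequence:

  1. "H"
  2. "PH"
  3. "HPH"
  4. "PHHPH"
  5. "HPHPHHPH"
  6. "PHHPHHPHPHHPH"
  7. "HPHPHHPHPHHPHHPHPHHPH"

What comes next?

PHHPHHPHPHHPHHPHPHHPHPHHPHHPHPHHPH

This is a Fibonacci-style word recurrence s(k) = s(k−2)·s(k−1): e.g. H·PH = HPH.
Continuing: PHHPHHPHPHHPH · HPHPHHPHPHHPHHPHPHHPH gives term 8.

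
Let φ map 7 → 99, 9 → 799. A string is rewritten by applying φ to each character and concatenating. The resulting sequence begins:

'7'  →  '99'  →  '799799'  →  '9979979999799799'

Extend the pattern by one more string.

φ(9979979999799799) expands symbol-by-symbol to 799 799 99 799 799 99 799 799 799 799 99 799 799 99 799 799; joining the 16 pieces gives the next term.

79979999799799997997997997999979979999799799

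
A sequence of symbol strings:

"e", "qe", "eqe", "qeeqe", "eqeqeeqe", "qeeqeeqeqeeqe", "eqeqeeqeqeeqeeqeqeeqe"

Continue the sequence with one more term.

qeeqeeqeqeeqeeqeqeeqeqeeqeeqeqeeqe

This is a Fibonacci-style word recurrence s(k) = s(k−2)·s(k−1): e.g. e·qe = eqe.
Continuing: qeeqeeqeqeeqe · eqeqeeqeqeeqeeqeqeeqe gives term 8.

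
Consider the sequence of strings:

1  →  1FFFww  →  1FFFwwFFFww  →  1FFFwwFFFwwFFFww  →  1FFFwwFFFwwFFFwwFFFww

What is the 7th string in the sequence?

The strings grow by a fixed suffix FFFww each time.
From 1FFFwwFFFwwFFFwwFFFww, 2 further steps: 1FFFwwFFFwwFFFwwFFFww → 1FFFwwFFFwwFFFwwFFFwwFFFww → (answer).

1FFFwwFFFwwFFFwwFFFwwFFFwwFFFww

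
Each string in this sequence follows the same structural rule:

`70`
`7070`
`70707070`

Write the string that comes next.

s(k+1) = s(k)·s(k) — each term doubles the last.
One more doubling of 70707070 gives the answer.

7070707070707070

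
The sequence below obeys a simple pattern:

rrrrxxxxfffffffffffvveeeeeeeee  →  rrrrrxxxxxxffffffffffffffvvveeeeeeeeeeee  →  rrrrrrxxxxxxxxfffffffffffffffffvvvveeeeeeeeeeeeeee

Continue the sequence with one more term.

Term n consists of n+1 r's, followed by 2n-2 x's, followed by 3n+2 f's, followed by n-1 v's, followed by 3n e's, where the shown terms are n = 3, 4, 5.
At n = 6 the blocks have lengths 7, 10, 20, 5, 18.

rrrrrrrxxxxxxxxxxffffffffffffffffffffvvvvveeeeeeeeeeeeeeeeee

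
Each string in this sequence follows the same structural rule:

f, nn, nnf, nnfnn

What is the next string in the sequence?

This is a Fibonacci-style word recurrence s(k) = s(k−1)·s(k−2): e.g. nn·f = nnf.
The next term joins nnfnn and nnf.

nnfnnnnf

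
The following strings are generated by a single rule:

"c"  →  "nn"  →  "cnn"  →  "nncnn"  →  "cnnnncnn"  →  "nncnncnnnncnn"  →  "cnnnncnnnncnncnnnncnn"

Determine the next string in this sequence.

This is a Fibonacci-style word recurrence s(k) = s(k−2)·s(k−1): e.g. c·nn = cnn.
The next term joins nncnncnnnncnn and cnnnncnnnncnncnnnncnn.

nncnncnnnncnncnnnncnnnncnncnnnncnn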